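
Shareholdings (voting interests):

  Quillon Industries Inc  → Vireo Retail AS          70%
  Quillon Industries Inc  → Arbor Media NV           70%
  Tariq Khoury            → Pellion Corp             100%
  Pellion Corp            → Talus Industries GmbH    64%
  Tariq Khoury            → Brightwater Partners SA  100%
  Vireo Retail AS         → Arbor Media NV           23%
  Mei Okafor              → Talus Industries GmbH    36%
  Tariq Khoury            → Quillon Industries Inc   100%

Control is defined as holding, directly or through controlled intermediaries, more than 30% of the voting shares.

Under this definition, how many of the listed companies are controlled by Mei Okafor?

1

Mei holds 36% of Talus, so Mei controls Talus.
No other company's threshold is met.
Mei controls 1 company.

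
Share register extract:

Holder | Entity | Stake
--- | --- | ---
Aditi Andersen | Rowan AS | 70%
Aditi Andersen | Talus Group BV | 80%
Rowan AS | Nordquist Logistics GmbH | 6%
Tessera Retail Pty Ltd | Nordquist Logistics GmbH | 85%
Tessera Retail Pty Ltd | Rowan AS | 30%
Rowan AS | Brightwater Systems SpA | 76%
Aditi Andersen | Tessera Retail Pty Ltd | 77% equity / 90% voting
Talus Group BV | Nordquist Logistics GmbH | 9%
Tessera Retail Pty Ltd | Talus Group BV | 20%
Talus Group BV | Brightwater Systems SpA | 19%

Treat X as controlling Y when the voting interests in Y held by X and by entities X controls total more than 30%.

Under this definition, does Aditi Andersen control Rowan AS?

Yes

Aditi holds 90% of Tessera, so Aditi controls Tessera.
Tessera and Aditi together hold 30% + 70% = 100% of Rowan, so Aditi controls Rowan.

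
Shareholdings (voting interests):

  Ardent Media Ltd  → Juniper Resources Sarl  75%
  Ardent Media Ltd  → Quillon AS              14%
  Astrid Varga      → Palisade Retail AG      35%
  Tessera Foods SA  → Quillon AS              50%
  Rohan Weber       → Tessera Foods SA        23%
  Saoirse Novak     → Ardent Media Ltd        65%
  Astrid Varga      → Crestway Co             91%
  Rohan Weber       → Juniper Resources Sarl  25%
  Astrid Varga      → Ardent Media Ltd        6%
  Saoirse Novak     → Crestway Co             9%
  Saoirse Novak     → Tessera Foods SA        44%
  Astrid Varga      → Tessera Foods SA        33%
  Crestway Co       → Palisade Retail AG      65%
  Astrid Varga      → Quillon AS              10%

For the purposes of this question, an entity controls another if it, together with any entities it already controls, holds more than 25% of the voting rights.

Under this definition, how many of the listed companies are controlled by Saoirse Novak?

4

Saoirse holds 65% of Ardent, so Saoirse controls Ardent.
Saoirse holds 44% of Tessera, so Saoirse controls Tessera.
Tessera and Ardent together hold 50% + 14% = 64% of Quillon, so Saoirse controls Quillon.
Ardent holds 75% of Juniper, so Saoirse controls Juniper.
No other company's threshold is met.
Saoirse controls 4 companies.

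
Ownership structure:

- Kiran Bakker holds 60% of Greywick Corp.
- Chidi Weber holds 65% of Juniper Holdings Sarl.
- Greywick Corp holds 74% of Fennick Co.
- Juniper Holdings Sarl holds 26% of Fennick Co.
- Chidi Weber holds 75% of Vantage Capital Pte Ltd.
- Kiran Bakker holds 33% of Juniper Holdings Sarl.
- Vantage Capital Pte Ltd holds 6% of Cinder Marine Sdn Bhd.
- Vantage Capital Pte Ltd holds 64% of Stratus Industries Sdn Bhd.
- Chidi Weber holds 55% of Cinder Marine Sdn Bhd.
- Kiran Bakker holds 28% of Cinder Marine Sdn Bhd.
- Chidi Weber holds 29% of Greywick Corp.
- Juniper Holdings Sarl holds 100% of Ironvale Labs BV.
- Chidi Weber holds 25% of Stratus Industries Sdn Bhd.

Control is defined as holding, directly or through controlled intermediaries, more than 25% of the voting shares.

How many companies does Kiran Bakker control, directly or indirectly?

Kiran holds 33% of Juniper, so Kiran controls Juniper.
Kiran holds 60% of Greywick, so Kiran controls Greywick.
Kiran holds 28% of Cinder, so Kiran controls Cinder.
Juniper and Greywick together hold 26% + 74% = 100% of Fennick, so Kiran controls Fennick.
Juniper holds 100% of Ironvale, so Kiran controls Ironvale.
No other company's threshold is met.
Kiran controls 5 companies.

5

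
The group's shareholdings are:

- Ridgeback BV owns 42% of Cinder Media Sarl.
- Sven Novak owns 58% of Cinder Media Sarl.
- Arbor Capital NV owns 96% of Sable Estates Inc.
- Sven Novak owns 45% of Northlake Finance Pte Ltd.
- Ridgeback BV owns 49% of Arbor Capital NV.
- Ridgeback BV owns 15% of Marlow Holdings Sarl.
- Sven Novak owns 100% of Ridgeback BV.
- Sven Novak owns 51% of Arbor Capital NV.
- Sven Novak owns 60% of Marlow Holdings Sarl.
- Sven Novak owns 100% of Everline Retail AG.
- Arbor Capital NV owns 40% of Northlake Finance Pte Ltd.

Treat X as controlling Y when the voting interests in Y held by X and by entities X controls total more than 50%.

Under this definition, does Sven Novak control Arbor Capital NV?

Sven holds 100% of Ridgeback, so Sven controls Ridgeback.
Ridgeback and Sven together hold 49% + 51% = 100% of Arbor, so Sven controls Arbor.

Yes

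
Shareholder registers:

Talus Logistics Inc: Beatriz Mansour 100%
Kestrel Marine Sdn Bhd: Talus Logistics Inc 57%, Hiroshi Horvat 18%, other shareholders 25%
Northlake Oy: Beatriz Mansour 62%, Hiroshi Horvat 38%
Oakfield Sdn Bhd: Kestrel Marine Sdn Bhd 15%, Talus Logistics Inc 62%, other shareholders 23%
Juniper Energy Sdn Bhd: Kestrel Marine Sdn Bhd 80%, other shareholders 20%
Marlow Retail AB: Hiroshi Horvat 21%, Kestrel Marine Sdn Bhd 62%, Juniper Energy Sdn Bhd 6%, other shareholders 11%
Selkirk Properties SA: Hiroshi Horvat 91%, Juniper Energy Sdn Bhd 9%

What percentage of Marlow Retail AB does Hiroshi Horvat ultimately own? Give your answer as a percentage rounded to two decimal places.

33.02%

Hiroshi reaches Marlow along 3 paths.
Direct stake: 21% = 21%.
Via Kestrel: 18% × 62% = 11.16%.
Via Kestrel → Juniper: 18% × 80% × 6% = 0.864%.
Total: 21% + 11.16% + 0.864% = 33.024%.
Rounded: 33.02%.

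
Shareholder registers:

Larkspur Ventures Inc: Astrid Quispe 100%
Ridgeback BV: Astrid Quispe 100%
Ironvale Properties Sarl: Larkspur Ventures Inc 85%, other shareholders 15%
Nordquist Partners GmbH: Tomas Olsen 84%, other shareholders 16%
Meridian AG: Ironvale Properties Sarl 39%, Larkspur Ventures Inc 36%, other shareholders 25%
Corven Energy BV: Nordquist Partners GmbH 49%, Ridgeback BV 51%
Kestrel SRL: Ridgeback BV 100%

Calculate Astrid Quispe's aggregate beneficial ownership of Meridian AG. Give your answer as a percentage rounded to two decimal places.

Astrid reaches Meridian along 2 paths.
Via Larkspur → Ironvale: 100% × 85% × 39% = 33.15%.
Via Larkspur: 100% × 36% = 36%.
Total: 33.15% + 36% = 69.15%.

69.15%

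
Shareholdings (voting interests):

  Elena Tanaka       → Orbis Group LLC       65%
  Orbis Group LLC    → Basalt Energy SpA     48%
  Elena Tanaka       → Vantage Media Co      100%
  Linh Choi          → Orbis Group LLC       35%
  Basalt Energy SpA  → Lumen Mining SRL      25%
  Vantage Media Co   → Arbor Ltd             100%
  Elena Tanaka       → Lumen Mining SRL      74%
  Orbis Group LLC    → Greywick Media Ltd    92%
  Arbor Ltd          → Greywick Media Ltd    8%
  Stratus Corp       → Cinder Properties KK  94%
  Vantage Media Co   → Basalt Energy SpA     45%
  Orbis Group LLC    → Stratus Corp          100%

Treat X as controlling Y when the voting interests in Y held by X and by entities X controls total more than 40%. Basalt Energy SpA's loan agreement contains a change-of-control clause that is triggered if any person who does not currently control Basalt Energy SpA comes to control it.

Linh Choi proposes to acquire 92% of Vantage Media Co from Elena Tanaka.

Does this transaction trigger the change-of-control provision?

The purchase adds only to Linh's holdings (Elena's stake shrinks), so Linh is the only person who could newly come to control Basalt.
Linh's largest direct stake is 35% in Orbis, which does not meet the threshold, so Linh controls no company.
Neither Linh nor any entity Linh controls holds any voting interest in Basalt.
So before the transaction, Linh does not control Basalt.
After the purchase, Linh holds 92% of Vantage directly, and Elena's stake falls to 8%.
Linh holds 92% of Vantage, so Linh controls Vantage.
Vantage holds 45% of Basalt, so Linh controls Basalt.
Linh did not control Basalt before and does after, so the clause is triggered.

Yes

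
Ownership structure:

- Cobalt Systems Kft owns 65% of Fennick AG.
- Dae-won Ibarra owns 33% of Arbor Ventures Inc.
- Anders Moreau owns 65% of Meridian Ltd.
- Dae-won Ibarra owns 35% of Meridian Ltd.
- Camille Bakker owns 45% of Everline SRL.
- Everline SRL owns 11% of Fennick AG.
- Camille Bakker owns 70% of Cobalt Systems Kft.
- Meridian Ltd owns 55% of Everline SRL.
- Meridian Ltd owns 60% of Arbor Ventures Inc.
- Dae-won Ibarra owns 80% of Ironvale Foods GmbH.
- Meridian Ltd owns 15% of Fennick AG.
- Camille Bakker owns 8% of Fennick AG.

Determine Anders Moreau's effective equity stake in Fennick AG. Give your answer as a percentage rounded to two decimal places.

Anders reaches Fennick along 2 paths.
Via Meridian: 65% × 15% = 9.75%.
Via Meridian → Everline: 65% × 55% × 11% = 3.9325%.
Total: 9.75% + 3.9325% = 13.6825%.
Rounded: 13.68%.

13.68%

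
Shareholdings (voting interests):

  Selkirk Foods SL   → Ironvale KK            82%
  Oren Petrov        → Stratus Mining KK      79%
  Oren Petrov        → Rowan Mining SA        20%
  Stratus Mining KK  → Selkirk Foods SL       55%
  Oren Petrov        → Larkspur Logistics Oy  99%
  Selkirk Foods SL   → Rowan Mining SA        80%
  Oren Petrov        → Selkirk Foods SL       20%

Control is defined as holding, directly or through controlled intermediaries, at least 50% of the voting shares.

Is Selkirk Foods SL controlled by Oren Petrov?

Oren holds 79% of Stratus, so Oren controls Stratus.
Oren and Stratus together hold 20% + 55% = 75% of Selkirk, so Oren controls Selkirk.

Yes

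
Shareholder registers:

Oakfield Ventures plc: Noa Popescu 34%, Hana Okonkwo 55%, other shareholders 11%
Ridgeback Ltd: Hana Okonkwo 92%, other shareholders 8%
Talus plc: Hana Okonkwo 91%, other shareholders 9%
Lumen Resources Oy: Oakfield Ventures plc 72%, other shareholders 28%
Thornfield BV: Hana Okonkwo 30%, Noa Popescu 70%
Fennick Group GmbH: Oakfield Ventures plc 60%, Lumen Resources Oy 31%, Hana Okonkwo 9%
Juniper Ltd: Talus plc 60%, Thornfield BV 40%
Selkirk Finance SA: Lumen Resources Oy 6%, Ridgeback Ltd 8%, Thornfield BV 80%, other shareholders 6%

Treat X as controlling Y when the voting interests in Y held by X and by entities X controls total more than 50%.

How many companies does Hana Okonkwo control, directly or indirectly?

Hana holds 55% of Oakfield, so Hana controls Oakfield.
Hana holds 92% of Ridgeback, so Hana controls Ridgeback.
Hana holds 91% of Talus, so Hana controls Talus.
Oakfield holds 72% of Lumen, so Hana controls Lumen.
Oakfield and Lumen and Hana together hold 60% + 31% + 9% = 100% of Fennick, so Hana controls Fennick.
Talus holds 60% of Juniper, so Hana controls Juniper.
No other company's threshold is met.
Hana controls 6 companies.

6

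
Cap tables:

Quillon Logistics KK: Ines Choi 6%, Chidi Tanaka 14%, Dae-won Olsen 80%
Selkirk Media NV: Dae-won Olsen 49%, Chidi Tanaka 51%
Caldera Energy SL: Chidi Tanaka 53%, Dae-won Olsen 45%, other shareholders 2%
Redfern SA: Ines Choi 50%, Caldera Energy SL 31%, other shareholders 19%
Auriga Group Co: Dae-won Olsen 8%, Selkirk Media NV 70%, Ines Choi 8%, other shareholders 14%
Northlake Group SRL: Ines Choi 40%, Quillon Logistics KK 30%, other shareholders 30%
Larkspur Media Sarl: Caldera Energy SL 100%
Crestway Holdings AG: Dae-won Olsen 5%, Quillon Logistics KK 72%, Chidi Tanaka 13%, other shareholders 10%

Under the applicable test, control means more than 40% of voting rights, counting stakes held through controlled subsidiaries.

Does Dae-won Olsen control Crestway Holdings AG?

Yes

Dae-won holds 80% of Quillon, so Dae-won controls Quillon.
Dae-won and Quillon together hold 5% + 72% = 77% of Crestway, so Dae-won controls Crestway.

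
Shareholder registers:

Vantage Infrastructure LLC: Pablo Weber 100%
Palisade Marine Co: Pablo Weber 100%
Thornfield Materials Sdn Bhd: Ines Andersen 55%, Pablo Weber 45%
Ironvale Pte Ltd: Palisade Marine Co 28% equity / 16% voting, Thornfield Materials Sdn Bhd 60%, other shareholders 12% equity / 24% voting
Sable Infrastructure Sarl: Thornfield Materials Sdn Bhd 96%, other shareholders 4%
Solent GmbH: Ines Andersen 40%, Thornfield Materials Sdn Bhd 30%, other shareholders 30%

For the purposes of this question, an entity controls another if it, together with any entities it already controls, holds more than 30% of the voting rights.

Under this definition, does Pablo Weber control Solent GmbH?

No

Pablo holds 100% of Vantage, so Pablo controls Vantage.
Pablo holds 100% of Palisade, so Pablo controls Palisade.
Pablo holds 45% of Thornfield, so Pablo controls Thornfield.
Palisade and Thornfield together hold 16% + 60% = 76% of Ironvale, so Pablo controls Ironvale.
Thornfield holds 96% of Sable, so Pablo controls Sable.
In Solent, Pablo's side holds only 30%, not > 30%.
So Pablo does not control Solent.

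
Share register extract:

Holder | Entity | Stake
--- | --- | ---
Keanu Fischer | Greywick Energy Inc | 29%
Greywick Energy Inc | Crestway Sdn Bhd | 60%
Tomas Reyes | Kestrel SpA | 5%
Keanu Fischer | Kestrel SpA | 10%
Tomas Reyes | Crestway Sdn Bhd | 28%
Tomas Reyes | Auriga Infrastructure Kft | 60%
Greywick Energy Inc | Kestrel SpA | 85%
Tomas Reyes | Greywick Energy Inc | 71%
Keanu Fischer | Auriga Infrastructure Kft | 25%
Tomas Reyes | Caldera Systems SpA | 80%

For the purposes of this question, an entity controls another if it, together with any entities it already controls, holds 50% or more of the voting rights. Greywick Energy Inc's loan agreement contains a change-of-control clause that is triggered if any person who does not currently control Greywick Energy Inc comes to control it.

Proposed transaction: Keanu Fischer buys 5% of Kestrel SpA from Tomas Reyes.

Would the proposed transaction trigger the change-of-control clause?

The purchase adds only to Keanu's holdings (Tomas's stake shrinks), so Keanu is the only person who could newly come to control Greywick.
Keanu's largest direct stake is 29% in Greywick, which does not meet the threshold, so Keanu controls no company.
In Greywick, Keanu's side holds only 29%, not ≥ 50%.
So before the transaction, Keanu does not control Greywick.
After the purchase, Keanu's direct stake in Kestrel rises to 10% + 5% = 15%, and Tomas's stake falls to 0%.
Keanu's side now holds 15% of Kestrel, not ≥ 50%, so Keanu still does not control Kestrel.
After the transaction, Keanu's side holds 29% of Greywick, not ≥ 50%, so Keanu still does not control Greywick.
No new person acquires control, so the clause is not triggered.

No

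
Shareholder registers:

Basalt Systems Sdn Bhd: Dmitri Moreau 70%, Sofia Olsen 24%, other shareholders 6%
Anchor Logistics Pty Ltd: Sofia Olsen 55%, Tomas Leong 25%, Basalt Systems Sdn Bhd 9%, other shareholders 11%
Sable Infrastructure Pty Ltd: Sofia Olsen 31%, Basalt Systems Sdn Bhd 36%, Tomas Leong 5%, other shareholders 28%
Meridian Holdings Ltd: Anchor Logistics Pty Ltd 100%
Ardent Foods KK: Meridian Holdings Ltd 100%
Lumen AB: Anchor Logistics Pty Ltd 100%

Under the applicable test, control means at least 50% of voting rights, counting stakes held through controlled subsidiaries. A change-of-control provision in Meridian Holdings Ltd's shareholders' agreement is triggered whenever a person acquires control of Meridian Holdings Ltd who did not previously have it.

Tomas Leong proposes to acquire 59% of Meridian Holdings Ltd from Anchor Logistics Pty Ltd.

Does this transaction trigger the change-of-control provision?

Yes

The purchase adds only to Tomas's holdings (Anchor's stake shrinks), so Tomas is the only person who could newly come to control Meridian.
Tomas's largest direct stake is 25% in Anchor, which does not meet the threshold, so Tomas controls no company.
Neither Tomas nor any entity Tomas controls holds any voting interest in Meridian.
So before the transaction, Tomas does not control Meridian.
After the purchase, Tomas holds 59% of Meridian directly, and Anchor's stake falls to 41%.
Tomas holds 59% of Meridian, so Tomas controls Meridian.
Tomas did not control Meridian before and does after, so the clause is triggered.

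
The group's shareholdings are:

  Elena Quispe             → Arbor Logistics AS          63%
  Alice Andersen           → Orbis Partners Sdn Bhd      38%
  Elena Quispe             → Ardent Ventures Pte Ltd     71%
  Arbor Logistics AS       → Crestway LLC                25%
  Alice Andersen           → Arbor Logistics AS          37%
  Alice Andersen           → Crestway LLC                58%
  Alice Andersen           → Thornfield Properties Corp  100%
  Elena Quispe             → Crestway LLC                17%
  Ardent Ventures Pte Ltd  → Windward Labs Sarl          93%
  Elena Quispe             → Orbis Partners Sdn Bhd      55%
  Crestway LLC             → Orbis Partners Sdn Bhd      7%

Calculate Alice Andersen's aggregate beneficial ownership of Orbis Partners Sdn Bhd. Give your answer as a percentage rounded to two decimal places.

Alice reaches Orbis along 3 paths.
Direct stake: 38% = 38%.
Via Arbor → Crestway: 37% × 25% × 7% = 0.6475%.
Via Crestway: 58% × 7% = 4.06%.
Total: 38% + 0.6475% + 4.06% = 42.7075%.
Rounded: 42.71%.

42.71%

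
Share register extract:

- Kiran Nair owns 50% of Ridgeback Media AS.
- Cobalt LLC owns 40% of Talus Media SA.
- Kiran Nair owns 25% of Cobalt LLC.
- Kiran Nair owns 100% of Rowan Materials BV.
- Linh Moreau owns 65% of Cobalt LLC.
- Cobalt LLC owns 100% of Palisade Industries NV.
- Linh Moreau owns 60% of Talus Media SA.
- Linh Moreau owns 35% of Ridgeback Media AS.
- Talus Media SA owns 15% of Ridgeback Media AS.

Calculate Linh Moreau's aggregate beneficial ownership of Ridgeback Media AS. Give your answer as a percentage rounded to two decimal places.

Linh reaches Ridgeback along 3 paths.
Via Cobalt → Talus: 65% × 40% × 15% = 3.9%.
Via Talus: 60% × 15% = 9%.
Direct stake: 35% = 35%.
Total: 3.9% + 9% + 35% = 47.9%.
Rounded: 47.90%.

47.90%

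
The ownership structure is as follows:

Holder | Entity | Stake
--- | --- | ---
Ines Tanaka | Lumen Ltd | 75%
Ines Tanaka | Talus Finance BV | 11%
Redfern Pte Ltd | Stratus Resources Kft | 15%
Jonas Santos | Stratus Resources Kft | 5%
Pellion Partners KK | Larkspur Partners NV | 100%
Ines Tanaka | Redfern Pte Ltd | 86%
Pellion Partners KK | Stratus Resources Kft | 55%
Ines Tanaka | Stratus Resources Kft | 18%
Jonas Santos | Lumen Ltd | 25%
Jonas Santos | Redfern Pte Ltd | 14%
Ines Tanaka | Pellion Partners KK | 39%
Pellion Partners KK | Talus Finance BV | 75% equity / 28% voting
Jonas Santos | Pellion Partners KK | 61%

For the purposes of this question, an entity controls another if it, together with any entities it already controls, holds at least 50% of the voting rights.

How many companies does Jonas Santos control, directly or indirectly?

Jonas holds 61% of Pellion, so Jonas controls Pellion.
Pellion and Jonas together hold 55% + 5% = 60% of Stratus, so Jonas controls Stratus.
Pellion holds 100% of Larkspur, so Jonas controls Larkspur.
No other company's threshold is met.
Jonas controls 3 companies.

3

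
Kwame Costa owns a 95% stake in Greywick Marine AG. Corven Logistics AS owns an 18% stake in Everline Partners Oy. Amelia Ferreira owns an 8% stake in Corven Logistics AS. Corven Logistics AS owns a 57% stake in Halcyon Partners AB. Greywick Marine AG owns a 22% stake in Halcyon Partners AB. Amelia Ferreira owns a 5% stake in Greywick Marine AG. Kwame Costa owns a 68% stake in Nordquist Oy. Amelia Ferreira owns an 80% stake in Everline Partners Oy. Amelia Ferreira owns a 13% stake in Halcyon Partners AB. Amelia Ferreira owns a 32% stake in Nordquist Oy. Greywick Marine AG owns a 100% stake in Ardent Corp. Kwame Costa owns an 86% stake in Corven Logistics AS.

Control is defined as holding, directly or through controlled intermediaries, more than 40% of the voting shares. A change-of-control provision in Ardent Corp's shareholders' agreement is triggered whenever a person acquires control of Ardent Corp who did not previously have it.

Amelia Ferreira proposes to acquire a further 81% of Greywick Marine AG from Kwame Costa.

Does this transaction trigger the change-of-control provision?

Yes

The purchase adds only to Amelia's holdings (Kwame's stake shrinks), so Amelia is the only person who could newly come to control Ardent.
Amelia holds 80% of Everline, so Amelia controls Everline.
Neither Amelia nor any entity Amelia controls holds any voting interest in Ardent.
So before the transaction, Amelia does not control Ardent.
After the purchase, Amelia's direct stake in Greywick rises to 5% + 81% = 86%, and Kwame's stake falls to 14%.
Amelia holds 86% of Greywick, so Amelia controls Greywick.
Greywick holds 100% of Ardent, so Amelia controls Ardent.
Amelia did not control Ardent before and does after, so the clause is triggered.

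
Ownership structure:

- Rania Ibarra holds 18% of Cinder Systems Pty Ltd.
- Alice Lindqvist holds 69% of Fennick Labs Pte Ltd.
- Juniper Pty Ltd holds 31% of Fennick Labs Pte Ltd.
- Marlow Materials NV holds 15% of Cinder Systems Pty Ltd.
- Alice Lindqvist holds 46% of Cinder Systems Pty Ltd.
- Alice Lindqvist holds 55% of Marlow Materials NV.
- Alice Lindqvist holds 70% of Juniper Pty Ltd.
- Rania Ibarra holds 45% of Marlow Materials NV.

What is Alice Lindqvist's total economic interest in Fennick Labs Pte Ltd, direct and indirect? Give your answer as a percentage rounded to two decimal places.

Alice reaches Fennick along 2 paths.
Via Juniper: 70% × 31% = 21.7%.
Direct stake: 69% = 69%.
Total: 21.7% + 69% = 90.7%.
Rounded: 90.70%.

90.70%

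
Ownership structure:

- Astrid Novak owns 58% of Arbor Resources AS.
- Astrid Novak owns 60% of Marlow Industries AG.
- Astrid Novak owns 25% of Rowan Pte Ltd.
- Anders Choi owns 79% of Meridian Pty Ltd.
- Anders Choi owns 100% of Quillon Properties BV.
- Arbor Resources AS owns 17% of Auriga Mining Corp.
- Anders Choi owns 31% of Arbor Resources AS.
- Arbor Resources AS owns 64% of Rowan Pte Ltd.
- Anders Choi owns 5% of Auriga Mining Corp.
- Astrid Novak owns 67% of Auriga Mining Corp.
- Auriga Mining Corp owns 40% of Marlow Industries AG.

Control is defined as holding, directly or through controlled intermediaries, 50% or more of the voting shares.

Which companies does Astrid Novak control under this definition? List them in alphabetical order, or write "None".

Arbor Resources AS, Auriga Mining Corp, Marlow Industries AG, Rowan Pte Ltd

Astrid holds 58% of Arbor, so Astrid controls Arbor.
Astrid and Arbor together hold 67% + 17% = 84% of Auriga, so Astrid controls Auriga.
Astrid and Auriga together hold 60% + 40% = 100% of Marlow, so Astrid controls Marlow.
Astrid and Arbor together hold 25% + 64% = 89% of Rowan, so Astrid controls Rowan.
No other company's threshold is met.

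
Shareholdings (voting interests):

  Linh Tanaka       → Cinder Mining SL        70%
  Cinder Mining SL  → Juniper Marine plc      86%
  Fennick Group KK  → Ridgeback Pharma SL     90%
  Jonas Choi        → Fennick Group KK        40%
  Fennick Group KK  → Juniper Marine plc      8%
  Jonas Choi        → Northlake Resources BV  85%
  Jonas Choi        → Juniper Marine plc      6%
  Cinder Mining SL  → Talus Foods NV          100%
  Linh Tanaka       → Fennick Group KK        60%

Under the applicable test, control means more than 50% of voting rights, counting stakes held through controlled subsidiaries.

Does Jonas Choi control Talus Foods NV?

Jonas holds 85% of Northlake, so Jonas controls Northlake.
Neither Jonas nor any entity Jonas controls holds any voting interest in Talus.
So Jonas does not control Talus.

No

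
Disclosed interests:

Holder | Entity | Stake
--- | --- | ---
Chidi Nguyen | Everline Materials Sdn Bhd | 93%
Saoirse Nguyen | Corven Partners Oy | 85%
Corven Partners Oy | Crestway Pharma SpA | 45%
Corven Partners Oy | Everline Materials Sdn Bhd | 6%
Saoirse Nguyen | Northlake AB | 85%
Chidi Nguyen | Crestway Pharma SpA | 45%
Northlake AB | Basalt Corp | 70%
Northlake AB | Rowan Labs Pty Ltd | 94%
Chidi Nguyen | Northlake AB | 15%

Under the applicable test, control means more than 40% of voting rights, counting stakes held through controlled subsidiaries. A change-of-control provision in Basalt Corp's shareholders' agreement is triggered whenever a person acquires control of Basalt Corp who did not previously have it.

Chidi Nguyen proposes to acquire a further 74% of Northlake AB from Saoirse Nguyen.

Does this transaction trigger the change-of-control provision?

Yes

The purchase adds only to Chidi's holdings (Saoirse's stake shrinks), so Chidi is the only person who could newly come to control Basalt.
Chidi holds 45% of Crestway, so Chidi controls Crestway.
Chidi holds 93% of Everline, so Chidi controls Everline.
Neither Chidi nor any entity Chidi controls holds any voting interest in Basalt.
So before the transaction, Chidi does not control Basalt.
After the purchase, Chidi's direct stake in Northlake rises to 15% + 74% = 89%, and Saoirse's stake falls to 11%.
Chidi holds 89% of Northlake, so Chidi controls Northlake.
Northlake holds 70% of Basalt, so Chidi controls Basalt.
Chidi did not control Basalt before and does after, so the clause is triggered.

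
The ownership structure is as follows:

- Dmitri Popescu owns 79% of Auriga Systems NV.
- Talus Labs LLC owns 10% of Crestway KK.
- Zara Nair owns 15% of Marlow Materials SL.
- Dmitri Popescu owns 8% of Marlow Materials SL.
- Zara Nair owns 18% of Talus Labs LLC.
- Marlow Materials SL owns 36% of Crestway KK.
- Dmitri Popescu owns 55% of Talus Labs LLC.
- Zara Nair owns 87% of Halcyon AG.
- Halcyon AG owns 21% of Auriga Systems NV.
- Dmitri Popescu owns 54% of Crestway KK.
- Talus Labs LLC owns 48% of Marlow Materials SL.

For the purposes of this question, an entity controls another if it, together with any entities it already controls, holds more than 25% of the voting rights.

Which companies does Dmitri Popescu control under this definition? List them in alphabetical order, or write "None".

Dmitri holds 55% of Talus, so Dmitri controls Talus.
Dmitri and Talus together hold 8% + 48% = 56% of Marlow, so Dmitri controls Marlow.
Dmitri and Marlow and Talus together hold 54% + 36% + 10% = 100% of Crestway, so Dmitri controls Crestway.
Dmitri holds 79% of Auriga, so Dmitri controls Auriga.
No other company's threshold is met.

Auriga Systems NV, Crestway KK, Marlow Materials SL, Talus Labs LLC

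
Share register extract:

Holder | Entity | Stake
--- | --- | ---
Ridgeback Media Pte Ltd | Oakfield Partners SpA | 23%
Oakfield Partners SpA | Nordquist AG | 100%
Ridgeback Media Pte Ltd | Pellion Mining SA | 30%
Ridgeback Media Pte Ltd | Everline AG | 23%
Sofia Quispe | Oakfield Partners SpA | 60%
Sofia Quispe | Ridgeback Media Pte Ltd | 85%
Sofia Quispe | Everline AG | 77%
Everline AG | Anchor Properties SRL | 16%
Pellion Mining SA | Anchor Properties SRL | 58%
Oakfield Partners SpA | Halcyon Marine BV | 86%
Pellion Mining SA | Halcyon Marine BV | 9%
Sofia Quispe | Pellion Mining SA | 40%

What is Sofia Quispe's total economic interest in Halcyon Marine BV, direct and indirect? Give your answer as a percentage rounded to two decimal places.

Sofia reaches Halcyon along 4 paths.
Via Ridgeback → Oakfield: 85% × 23% × 86% = 16.813%.
Via Oakfield: 60% × 86% = 51.6%.
Via Pellion: 40% × 9% = 3.6%.
Via Ridgeback → Pellion: 85% × 30% × 9% = 2.295%.
Total: 16.813% + 51.6% + 3.6% + 2.295% = 74.308%.
Rounded: 74.31%.

74.31%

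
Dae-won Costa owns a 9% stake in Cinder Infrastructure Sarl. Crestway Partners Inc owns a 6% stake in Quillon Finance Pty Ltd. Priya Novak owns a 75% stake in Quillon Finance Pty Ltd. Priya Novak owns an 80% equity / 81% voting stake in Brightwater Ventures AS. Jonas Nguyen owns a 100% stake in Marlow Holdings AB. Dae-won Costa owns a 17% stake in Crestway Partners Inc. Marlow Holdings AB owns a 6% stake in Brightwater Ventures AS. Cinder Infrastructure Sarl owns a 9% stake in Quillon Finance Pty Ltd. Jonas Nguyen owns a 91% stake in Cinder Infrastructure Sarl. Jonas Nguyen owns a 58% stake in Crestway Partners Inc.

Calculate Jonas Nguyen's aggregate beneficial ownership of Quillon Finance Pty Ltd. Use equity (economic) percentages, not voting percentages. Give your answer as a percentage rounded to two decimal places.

Jonas reaches Quillon along 2 paths.
Via Crestway: 58% × 6% = 3.48%.
Via Cinder: 91% × 9% = 8.19%.
Total: 3.48% + 8.19% = 11.67%.

11.67%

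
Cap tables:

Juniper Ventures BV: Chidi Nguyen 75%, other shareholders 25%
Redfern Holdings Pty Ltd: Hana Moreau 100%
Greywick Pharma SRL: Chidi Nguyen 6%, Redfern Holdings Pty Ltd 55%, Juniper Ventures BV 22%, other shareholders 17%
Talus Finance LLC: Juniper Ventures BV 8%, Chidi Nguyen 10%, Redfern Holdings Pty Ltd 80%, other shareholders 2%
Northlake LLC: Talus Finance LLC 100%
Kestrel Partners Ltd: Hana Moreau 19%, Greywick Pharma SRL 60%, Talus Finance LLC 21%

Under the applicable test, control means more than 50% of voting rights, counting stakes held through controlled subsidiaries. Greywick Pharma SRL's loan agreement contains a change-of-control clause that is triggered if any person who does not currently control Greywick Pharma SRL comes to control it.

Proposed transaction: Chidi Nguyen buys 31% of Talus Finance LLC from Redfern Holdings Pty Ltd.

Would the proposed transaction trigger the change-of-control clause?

The purchase adds only to Chidi's holdings (Redfern's stake shrinks), so Chidi is the only person who could newly come to control Greywick.
Chidi holds 75% of Juniper, so Chidi controls Juniper.
In Greywick, Chidi's side holds only 6% + 22% = 28%, not > 50%.
So before the transaction, Chidi does not control Greywick.
After the purchase, Chidi's direct stake in Talus rises to 10% + 31% = 41%, and Redfern's stake falls to 49%.
Chidi's side now holds 8% + 41% = 49% of Talus, not > 50%, so Chidi still does not control Talus.
After the transaction, Chidi's side holds 6% + 22% = 28% of Greywick, not > 50%, so Chidi still does not control Greywick.
No new person acquires control, so the clause is not triggered.

No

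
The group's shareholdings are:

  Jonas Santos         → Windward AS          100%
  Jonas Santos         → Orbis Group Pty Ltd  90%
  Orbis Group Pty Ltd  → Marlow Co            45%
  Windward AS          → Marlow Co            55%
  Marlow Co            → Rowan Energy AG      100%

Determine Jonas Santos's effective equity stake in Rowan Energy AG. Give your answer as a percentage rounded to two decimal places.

95.50%

Jonas reaches Rowan along 2 paths.
Via Orbis → Marlow: 90% × 45% × 100% = 40.5%.
Via Windward → Marlow: 100% × 55% × 100% = 55%.
Total: 40.5% + 55% = 95.5%.
Rounded: 95.50%.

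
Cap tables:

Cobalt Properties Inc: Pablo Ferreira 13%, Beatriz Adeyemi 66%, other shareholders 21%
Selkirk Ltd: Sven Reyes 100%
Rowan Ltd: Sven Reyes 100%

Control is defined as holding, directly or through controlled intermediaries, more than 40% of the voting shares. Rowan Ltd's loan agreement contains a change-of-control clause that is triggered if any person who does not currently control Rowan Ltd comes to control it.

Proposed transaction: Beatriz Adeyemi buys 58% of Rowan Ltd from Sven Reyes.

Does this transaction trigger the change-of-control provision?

The purchase adds only to Beatriz's holdings (Sven's stake shrinks), so Beatriz is the only person who could newly come to control Rowan.
Beatriz holds 66% of Cobalt, so Beatriz controls Cobalt.
Neither Beatriz nor any entity Beatriz controls holds any voting interest in Rowan.
So before the transaction, Beatriz does not control Rowan.
After the purchase, Beatriz holds 58% of Rowan directly, and Sven's stake falls to 42%.
Beatriz holds 58% of Rowan, so Beatriz controls Rowan.
Beatriz did not control Rowan before and does after, so the clause is triggered.

Yes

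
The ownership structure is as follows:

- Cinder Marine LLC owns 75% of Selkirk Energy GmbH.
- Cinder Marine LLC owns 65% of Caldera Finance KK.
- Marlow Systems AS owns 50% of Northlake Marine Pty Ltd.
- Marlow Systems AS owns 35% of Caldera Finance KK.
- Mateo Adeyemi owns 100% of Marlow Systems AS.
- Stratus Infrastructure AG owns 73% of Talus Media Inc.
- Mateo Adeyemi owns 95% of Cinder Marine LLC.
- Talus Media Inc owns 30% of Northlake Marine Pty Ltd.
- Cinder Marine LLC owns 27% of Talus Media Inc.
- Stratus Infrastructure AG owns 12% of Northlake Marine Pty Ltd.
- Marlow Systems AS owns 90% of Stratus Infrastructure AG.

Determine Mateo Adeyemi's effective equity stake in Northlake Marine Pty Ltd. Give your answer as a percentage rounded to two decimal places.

88.21%

Mateo reaches Northlake along 4 paths.
Via Marlow → Stratus → Talus: 100% × 90% × 73% × 30% = 19.71%.
Via Cinder → Talus: 95% × 27% × 30% = 7.695%.
Via Marlow: 100% × 50% = 50%.
Via Marlow → Stratus: 100% × 90% × 12% = 10.8%.
Total: 19.71% + 7.695% + 50% + 10.8% = 88.205%.
Rounded: 88.21%.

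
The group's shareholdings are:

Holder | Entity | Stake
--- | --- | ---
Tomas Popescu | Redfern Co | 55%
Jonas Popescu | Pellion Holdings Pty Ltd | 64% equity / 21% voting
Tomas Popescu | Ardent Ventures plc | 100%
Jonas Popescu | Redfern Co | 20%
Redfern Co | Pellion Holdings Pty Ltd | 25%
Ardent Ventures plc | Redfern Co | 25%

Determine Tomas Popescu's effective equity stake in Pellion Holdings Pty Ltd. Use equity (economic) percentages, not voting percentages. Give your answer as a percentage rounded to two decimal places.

Tomas reaches Pellion along 2 paths.
Via Redfern: 55% × 25% = 13.75%.
Via Ardent → Redfern: 100% × 25% × 25% = 6.25%.
Total: 13.75% + 6.25% = 20%.
Rounded: 20.00%.

20.00%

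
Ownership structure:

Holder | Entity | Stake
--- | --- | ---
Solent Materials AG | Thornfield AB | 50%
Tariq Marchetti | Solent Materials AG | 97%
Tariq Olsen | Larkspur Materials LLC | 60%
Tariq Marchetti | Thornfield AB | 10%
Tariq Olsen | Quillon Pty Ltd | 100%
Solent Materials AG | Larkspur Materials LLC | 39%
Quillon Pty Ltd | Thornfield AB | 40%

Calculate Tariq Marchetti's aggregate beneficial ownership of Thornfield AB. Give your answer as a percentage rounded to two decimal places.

Tariq Marchetti reaches Thornfield along 2 paths.
Direct stake: 10% = 10%.
Via Solent: 97% × 50% = 48.5%.
Total: 10% + 48.5% = 58.5%.
Rounded: 58.50%.

58.50%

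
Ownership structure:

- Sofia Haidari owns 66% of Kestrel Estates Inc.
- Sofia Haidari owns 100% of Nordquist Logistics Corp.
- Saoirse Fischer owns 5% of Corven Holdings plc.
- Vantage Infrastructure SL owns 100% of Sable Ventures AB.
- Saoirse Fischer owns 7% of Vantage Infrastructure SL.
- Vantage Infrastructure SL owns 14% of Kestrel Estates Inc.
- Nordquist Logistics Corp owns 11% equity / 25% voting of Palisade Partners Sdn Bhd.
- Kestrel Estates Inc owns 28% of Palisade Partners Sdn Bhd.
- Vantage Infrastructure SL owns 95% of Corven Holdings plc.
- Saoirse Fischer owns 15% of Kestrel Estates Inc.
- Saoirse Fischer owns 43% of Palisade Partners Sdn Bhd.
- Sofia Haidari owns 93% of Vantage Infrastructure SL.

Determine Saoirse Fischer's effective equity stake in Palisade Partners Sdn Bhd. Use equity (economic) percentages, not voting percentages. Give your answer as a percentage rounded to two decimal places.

Saoirse reaches Palisade along 3 paths.
Via Kestrel: 15% × 28% = 4.2%.
Via Vantage → Kestrel: 7% × 14% × 28% = 0.2744%.
Direct stake: 43% = 43%.
Total: 4.2% + 0.2744% + 43% = 47.4744%.
Rounded: 47.47%.

47.47%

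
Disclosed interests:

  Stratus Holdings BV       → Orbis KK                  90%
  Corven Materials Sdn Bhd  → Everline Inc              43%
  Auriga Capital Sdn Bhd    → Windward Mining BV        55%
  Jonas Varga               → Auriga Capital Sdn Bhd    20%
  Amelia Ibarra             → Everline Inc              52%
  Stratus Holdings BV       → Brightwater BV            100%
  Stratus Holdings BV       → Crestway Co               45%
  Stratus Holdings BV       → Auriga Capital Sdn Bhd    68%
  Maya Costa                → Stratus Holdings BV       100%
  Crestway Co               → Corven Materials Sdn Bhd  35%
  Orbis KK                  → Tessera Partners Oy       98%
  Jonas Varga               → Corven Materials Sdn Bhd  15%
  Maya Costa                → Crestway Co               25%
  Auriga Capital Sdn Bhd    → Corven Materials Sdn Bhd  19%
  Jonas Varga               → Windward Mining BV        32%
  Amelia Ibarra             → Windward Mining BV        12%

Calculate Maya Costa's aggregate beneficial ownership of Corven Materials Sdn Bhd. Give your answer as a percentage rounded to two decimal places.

37.42%

Maya reaches Corven along 3 paths.
Via Stratus → Auriga: 100% × 68% × 19% = 12.92%.
Via Stratus → Crestway: 100% × 45% × 35% = 15.75%.
Via Crestway: 25% × 35% = 8.75%.
Total: 12.92% + 15.75% + 8.75% = 37.42%.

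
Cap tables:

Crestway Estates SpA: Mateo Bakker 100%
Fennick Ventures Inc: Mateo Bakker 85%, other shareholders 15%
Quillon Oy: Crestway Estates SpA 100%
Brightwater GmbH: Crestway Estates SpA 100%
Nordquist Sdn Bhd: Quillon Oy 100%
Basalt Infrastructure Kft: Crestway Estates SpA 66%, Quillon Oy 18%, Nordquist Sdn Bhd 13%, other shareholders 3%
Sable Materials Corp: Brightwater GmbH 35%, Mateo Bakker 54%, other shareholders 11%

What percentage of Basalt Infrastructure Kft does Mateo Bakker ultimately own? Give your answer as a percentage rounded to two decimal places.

Mateo reaches Basalt along 3 paths.
Via Crestway: 100% × 66% = 66%.
Via Crestway → Quillon: 100% × 100% × 18% = 18%.
Via Crestway → Quillon → Nordquist: 100% × 100% × 100% × 13% = 13%.
Total: 66% + 18% + 13% = 97%.
Rounded: 97.00%.

97.00%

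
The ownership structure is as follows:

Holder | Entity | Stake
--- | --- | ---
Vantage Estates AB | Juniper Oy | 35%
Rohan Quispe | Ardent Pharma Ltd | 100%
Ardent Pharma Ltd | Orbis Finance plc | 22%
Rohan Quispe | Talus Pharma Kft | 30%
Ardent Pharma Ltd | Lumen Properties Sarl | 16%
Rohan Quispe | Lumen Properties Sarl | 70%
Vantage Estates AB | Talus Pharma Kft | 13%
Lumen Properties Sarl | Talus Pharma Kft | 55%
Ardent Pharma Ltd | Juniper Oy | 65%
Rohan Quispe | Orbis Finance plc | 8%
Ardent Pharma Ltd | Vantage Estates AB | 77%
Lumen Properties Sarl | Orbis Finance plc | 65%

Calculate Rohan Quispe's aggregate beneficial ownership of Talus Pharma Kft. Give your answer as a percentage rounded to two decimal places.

Rohan reaches Talus along 4 paths.
Direct stake: 30% = 30%.
Via Ardent → Vantage: 100% × 77% × 13% = 10.01%.
Via Ardent → Lumen: 100% × 16% × 55% = 8.8%.
Via Lumen: 70% × 55% = 38.5%.
Total: 30% + 10.01% + 8.8% + 38.5% = 87.31%.

87.31%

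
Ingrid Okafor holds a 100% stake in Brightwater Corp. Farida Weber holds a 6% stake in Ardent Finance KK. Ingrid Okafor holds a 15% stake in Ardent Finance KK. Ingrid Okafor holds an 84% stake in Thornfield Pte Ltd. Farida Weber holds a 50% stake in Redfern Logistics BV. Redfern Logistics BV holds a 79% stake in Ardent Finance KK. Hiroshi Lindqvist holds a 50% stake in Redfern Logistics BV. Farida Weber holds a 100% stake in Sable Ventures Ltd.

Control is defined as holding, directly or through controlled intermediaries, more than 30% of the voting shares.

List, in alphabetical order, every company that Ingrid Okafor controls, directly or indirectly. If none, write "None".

Brightwater Corp, Thornfield Pte Ltd

Ingrid holds 84% of Thornfield, so Ingrid controls Thornfield.
Ingrid holds 100% of Brightwater, so Ingrid controls Brightwater.
No other company's threshold is met.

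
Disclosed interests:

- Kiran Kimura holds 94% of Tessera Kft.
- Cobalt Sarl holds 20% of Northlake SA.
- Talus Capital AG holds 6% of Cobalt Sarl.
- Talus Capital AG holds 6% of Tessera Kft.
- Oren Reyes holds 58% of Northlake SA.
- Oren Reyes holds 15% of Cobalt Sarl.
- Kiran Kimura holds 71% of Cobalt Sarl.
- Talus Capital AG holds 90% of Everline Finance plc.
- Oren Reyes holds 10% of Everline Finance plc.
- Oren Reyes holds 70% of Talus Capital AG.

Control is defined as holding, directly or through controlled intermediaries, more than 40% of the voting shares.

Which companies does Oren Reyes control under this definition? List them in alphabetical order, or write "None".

Everline Finance plc, Northlake SA, Talus Capital AG

Oren holds 70% of Talus, so Oren controls Talus.
Oren and Talus together hold 10% + 90% = 100% of Everline, so Oren controls Everline.
Oren holds 58% of Northlake, so Oren controls Northlake.
No other company's threshold is met.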